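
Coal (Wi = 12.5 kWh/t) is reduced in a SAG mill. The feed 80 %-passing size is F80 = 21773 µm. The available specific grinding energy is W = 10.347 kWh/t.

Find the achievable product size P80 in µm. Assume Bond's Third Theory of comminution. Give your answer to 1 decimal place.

P80 = 124.7 µm

W = 10 Wi (1/√P80 − 1/√F80)  [Bond]
P80^(−½) = W/(10 Wi) + F80^(−½)
  = 10.3470/(10·12.5) + 1/√21773 = 0.082776 + 0.006777 = 0.089553
P80 = (1/0.089553)² = 11.1666² = 124.69 µm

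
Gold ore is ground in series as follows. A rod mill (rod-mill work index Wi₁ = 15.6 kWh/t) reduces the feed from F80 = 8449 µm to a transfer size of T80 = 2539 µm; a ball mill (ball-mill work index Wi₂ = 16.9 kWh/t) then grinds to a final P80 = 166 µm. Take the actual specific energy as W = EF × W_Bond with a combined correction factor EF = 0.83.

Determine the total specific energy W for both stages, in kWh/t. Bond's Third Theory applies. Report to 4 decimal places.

W = 9.2643 kWh/t

W = 10·Wi·[P80^(−½) − F80^(−½)]
Stage 1 (8449→2539 µm, Wi₁=15.6): W₁ = 10·15.6·(0.019846 − 0.010879) = 1.3988 kWh/t
Stage 2 (2539→166 µm, Wi₂=16.9): W₂ = 10·16.9·(0.077615 − 0.019846) = 9.7630 kWh/t
W = W₁ + W₂ = 1.3988 + 9.7630 = 11.1618 kWh/t
Apply correction: 11.1618 × 0.83 = 9.2643 kWh/t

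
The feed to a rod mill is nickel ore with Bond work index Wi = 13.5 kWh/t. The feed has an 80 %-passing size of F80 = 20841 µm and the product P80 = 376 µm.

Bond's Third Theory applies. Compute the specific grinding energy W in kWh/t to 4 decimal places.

W = 10 Wi (P80^-0.5 − F80^-0.5)
1/√376 = 0.051571;  1/√20841 = 0.006927
W = 10·13.5·(0.051571 − 0.006927) = 6.0270 kWh/t

W = 6.0270 kWh/t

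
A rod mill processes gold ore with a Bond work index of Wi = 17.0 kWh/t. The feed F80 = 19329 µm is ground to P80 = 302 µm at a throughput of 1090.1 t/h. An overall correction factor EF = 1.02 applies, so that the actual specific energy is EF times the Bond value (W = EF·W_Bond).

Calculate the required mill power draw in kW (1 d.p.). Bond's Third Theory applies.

Bond: W = 10·Wi·(1/√P80 − 1/√F80)
W = 10·17.0·(1/√302 − 1/√19329) = 10·17.0·(0.050351) = 8.5596 kWh/t
Corrected W = EF·W_Bond = 1.02·8.5596 = 8.7308 kWh/t
Power = W × throughput = 8.7308 kWh/t × 1090.1 t/h = 9517.5 kW

P = 9517.5 kW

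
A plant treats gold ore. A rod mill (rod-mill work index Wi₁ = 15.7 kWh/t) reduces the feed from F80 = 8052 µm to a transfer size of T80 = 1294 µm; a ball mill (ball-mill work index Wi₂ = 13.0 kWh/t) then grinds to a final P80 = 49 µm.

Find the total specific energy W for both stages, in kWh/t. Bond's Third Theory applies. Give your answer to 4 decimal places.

W = 10·Wi·(P80^(-½) − F80^(-½))
Stage 1 (8052→1294 µm, Wi₁=15.7): W₁ = 10·15.7·(0.027799 − 0.011144) = 2.6148 kWh/t
Stage 2 (1294→49 µm, Wi₂=13.0): W₂ = 10·13.0·(0.142857 − 0.027799) = 14.9575 kWh/t
W = W₁ + W₂ = 2.6148 + 14.9575 = 17.5724 kWh/t

W = 17.5724 kWh/t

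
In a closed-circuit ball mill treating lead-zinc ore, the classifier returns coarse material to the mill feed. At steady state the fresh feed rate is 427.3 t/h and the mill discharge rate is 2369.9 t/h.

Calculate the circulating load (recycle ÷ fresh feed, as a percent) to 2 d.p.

Steady state: M = F + R.
R = M − F = 2369.9 − 427.3 = 1942.6 t/h
CL = 100·R/F = 100·1942.6/427.3 = 454.62 %

CL = 454.62 %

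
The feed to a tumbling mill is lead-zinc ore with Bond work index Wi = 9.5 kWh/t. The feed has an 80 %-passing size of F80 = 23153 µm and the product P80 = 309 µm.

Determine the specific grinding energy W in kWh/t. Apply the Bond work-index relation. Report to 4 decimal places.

W = 10·Wi·(P80^(-½) − F80^(-½))
1/√309 = 0.056888;  1/√23153 = 0.006572
W = 10·9.5·(0.056888 − 0.006572) = 4.7800 kWh/t

W = 4.7800 kWh/t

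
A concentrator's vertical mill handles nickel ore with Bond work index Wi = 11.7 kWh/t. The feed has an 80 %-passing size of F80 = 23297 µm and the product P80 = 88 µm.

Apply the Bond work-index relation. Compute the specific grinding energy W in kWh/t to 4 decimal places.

W = 11.7057 kWh/t

W = 10·Wi·[P80^(−½) − F80^(−½)]
1/√88 = 0.106600;  1/√23297 = 0.006552
W = 10·11.7·(0.106600 − 0.006552) = 11.7057 kWh/t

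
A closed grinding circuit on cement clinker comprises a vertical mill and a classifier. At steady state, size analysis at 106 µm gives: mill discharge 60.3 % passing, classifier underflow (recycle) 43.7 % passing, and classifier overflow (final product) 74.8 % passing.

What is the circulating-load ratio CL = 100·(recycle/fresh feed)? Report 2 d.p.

CL = 87.35 %

Balance %-passing 106 µm (r = R/F):
(1+r)d = ru + o → r = (o−d)/(d−u)
r = (74.8 − 60.3)/(60.3 − 43.7) = 14.5/16.6 = 0.8735
CL = 100·r = 87.35 %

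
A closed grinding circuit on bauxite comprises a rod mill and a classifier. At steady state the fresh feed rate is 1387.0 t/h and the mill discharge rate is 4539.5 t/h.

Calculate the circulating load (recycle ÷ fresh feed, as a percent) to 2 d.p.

Discharge = new feed + return, hence
R = M − F = 4539.5 − 1387.0 = 3152.5 t/h
CL = 100·R/F = 100·3152.5/1387.0 = 227.29 %

CL = 227.29 %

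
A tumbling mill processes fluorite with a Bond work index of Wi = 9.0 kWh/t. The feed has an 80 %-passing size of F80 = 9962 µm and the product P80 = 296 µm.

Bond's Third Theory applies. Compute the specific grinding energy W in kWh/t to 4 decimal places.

Bond:  W = 10 Wi (1/√P − 1/√F)
1/√296 = 0.058124;  1/√9962 = 0.010019
W = 10·9.0·(0.058124 − 0.010019) = 4.3294 kWh/t

W = 4.3294 kWh/t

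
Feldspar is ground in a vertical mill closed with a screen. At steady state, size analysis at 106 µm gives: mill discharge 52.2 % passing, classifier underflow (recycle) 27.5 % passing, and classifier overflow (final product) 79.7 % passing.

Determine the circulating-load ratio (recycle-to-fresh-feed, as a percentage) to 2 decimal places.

Classifier node, passing 106 µm:
(1+r)·d = r·u + o ⇒ r = (o−d)/(d−u)
r = (79.7 − 52.2)/(52.2 − 27.5) = 27.5/24.7 = 1.1134
CL = 100·r = 111.34 %

CL = 111.34 %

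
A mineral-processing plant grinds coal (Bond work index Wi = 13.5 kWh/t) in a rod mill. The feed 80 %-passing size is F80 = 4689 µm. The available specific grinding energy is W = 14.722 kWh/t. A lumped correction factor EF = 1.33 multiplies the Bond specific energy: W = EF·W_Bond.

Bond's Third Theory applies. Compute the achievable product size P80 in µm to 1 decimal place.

P80 = 107.2 µm

W = 10·Wi·(P80^(-½) − F80^(-½))
W_Bond = W / EF = 14.722 / 1.33 = 11.0692 kWh/t
⇒ 1/√P80 = W_Bond/(10 Wi) + 1/√F80
  = 11.0692/(10·13.5) + 1/√4689 = 0.081994 + 0.014604 = 0.096597
P80 = (1/0.096597)² = 10.3522² = 107.17 µm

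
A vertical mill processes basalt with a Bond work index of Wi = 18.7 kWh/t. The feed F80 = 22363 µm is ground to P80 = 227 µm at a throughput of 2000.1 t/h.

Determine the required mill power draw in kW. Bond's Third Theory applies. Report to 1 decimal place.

P = 22323.4 kW

W = 10 Wi (1/√P80 − 1/√F80)  [Bond]
W = 10·18.7·(1/√227 − 1/√22363) = 10·18.7·(0.059685) = 11.1611 kWh/t
P_mill = W·ṁ = 11.1611·2000.1 = 22323.4 kW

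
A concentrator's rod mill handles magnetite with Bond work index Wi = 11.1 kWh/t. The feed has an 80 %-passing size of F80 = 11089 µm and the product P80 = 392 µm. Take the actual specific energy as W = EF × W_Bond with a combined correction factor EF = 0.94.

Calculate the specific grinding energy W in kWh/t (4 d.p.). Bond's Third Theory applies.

W = 4.2791 kWh/t

Bond: W = 10·Wi·(1/√P80 − 1/√F80)
1/√392 = 0.050508;  1/√11089 = 0.009496
W = 10·11.1·(0.050508 − 0.009496) = 4.5523 kWh/t
Apply correction: 4.5523 × 0.94 = 4.2791 kWh/t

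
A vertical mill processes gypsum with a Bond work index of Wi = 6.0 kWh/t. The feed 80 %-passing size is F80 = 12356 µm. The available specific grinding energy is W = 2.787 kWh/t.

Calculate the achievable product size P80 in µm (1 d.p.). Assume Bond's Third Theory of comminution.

W = 10·Wi·(P80^(-½) − F80^(-½))
⇒ 1/√P80 = W/(10·Wi) + 1/√F80
  = 2.7870/(10·6.0) + 1/√12356 = 0.046450 + 0.008996 = 0.055446
P80 = (1/0.055446)² = 18.0355² = 325.28 µm

P80 = 325.3 µm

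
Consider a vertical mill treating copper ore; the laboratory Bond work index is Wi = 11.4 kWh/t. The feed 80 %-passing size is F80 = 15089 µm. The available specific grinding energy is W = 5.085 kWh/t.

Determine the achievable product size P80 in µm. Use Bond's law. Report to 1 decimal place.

P80 = 359.4 µm

W = 10·Wi·[P80^(−½) − F80^(−½)]
⇒ 1/√P80 = W/(10·Wi) + 1/√F80
  = 5.0850/(10·11.4) + 1/√15089 = 0.044605 + 0.008141 = 0.052746
P80 = (1/0.052746)² = 18.9587² = 359.43 µm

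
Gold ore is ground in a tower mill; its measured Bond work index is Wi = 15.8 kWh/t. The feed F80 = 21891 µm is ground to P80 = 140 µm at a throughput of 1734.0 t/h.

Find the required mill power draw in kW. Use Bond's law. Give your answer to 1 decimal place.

Bond: W = 10·Wi·(1/√P80 − 1/√F80)
W = 10·15.8·(1/√140 − 1/√21891) = 10·15.8·(0.077757) = 12.2856 kWh/t
P = W·T = 12.2856·1734.0 = 21303.1 kW

P = 21303.1 kW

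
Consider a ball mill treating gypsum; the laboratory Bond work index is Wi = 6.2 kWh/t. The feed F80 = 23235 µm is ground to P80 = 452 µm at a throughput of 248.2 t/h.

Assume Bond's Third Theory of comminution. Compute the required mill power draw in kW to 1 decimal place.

P = 622.9 kW

Bond: W = 10·Wi·(1/√P80 − 1/√F80)
W = 10·6.2·(1/√452 − 1/√23235) = 10·6.2·(0.040476) = 2.5095 kWh/t
P = W·T = 2.5095·248.2 = 622.9 kW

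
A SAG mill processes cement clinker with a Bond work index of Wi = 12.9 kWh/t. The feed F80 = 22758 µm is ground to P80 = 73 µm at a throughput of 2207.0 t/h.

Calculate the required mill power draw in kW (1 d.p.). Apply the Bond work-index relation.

P = 31434.7 kW

W = 10·Wi·(P80^(-½) − F80^(-½))
W = 10·12.9·(1/√73 − 1/√22758) = 10·12.9·(0.110412) = 14.2432 kWh/t
Power = W × throughput = 14.2432 kWh/t × 2207.0 t/h = 31434.7 kW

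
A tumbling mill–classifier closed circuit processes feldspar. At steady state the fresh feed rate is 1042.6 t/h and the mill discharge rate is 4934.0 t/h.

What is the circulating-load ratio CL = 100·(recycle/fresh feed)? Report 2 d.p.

CL = 373.24 %

M = F + R at steady state, so:
R = M − F = 4934.0 − 1042.6 = 3891.4 t/h
CL = 100·R/F = 100·3891.4/1042.6 = 373.24 %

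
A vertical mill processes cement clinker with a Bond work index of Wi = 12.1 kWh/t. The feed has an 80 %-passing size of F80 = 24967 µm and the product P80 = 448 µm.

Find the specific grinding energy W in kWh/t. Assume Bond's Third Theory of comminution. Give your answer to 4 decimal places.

Bond: W = 10·Wi·(1/√P80 − 1/√F80)
1/√448 = 0.047246;  1/√24967 = 0.006329
W = 10·12.1·(0.047246 − 0.006329) = 4.9509 kWh/t

W = 4.9509 kWh/t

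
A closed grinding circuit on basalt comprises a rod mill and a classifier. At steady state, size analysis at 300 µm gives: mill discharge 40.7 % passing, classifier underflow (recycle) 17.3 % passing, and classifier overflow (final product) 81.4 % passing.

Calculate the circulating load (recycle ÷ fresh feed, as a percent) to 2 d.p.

Let r = R/F. Size balance at 300 µm:
Fd + Rd = Ru + Fo ⇒ R/F = (o−d)/(d−u)
r = (81.4 − 40.7)/(40.7 − 17.3) = 40.7/23.4 = 1.7393
CL = 100·r = 173.93 %

CL = 173.93 %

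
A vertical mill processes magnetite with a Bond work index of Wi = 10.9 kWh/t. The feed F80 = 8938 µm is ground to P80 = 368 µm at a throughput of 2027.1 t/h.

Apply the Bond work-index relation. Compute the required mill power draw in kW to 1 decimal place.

W = 10·Wi·[P80^(−½) − F80^(−½)]
W = 10·10.9·(1/√368 − 1/√8938) = 10·10.9·(0.041551) = 4.5291 kWh/t
P = W·T = 4.5291·2027.1 = 9180.9 kW

P = 9180.9 kW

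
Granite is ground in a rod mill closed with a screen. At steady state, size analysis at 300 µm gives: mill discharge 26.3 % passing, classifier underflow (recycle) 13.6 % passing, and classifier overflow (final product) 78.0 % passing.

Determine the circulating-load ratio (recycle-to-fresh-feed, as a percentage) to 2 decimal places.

Two-product formula at 300 µm:
Fd + Rd = Ru + Fo ⇒ R/F = (o−d)/(d−u)
r = (78.0 − 26.3)/(26.3 − 13.6) = 51.7/12.7 = 4.0709
CL = 100·r = 407.09 %

CL = 407.09 %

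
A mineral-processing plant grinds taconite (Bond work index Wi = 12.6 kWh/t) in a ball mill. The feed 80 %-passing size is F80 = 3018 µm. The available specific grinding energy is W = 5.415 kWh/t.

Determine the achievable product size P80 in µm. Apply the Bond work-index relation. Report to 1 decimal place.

P80 = 267.2 µm

Bond: W = 10·Wi·(1/√P80 − 1/√F80)
1/√P80 = 1/√F80 + W/(10·Wi)
  = 5.4150/(10·12.6) + 1/√3018 = 0.042976 + 0.018203 = 0.061179
P80 = (1/0.061179)² = 16.3455² = 267.17 µm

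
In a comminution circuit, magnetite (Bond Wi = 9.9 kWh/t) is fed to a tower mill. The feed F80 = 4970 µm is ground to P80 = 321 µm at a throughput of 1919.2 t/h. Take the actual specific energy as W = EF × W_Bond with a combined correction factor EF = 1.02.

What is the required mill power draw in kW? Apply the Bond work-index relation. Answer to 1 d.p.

P = 8067.9 kW

W = 10·Wi·[P80^(−½) − F80^(−½)]
W = 10·9.9·(1/√321 − 1/√4970) = 10·9.9·(0.041630) = 4.1214 kWh/t
Corrected W = EF·W_Bond = 1.02·4.1214 = 4.2038 kWh/t
P = W·T = 4.2038·1919.2 = 8067.9 kW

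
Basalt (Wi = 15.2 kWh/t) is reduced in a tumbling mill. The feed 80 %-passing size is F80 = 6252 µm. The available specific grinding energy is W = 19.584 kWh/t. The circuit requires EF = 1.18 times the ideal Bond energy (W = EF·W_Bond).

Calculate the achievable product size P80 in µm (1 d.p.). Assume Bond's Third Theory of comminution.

P80 = 67.4 µm

W = 10 Wi (P80^-0.5 − F80^-0.5)
W_Bond = W / EF = 19.584 / 1.18 = 16.5966 kWh/t
1/√P80 = 1/√F80 + W_Bond/(10·Wi)
  = 16.5966/(10·15.2) + 1/√6252 = 0.109188 + 0.012647 = 0.121835
P80 = (1/0.121835)² = 8.2078² = 67.37 µm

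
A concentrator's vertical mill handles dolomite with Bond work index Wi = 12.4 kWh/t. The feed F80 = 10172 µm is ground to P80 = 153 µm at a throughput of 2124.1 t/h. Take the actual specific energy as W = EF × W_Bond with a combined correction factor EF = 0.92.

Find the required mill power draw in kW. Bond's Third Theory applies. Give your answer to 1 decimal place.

P = 17187.6 kW

Bond: W = 10·Wi·(1/√P80 − 1/√F80)
W = 10·12.4·(1/√153 − 1/√10172) = 10·12.4·(0.070930) = 8.7953 kWh/t
W_actual = 0.92 × 8.7953 = 8.0917 kWh/t
Mill draw = 8.0917 × 2124.1 = 17187.6 kW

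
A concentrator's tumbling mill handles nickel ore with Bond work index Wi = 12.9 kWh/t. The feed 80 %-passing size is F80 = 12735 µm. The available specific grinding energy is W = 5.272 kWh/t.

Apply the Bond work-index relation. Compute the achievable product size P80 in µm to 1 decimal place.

Bond:  W = 10 Wi (1/√P − 1/√F)
P80^(−½) = W/(10 Wi) + F80^(−½)
  = 5.2720/(10·12.9) + 1/√12735 = 0.040868 + 0.008861 = 0.049730
P80 = (1/0.049730)² = 20.1088² = 404.36 µm

P80 = 404.4 µm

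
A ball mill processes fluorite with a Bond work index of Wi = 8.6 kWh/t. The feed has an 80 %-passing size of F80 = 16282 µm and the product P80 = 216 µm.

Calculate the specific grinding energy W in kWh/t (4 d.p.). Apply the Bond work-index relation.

W = 5.1776 kWh/t

W = 10 Wi (P80^-0.5 − F80^-0.5)
1/√216 = 0.068041;  1/√16282 = 0.007837
W = 10·8.6·(0.068041 − 0.007837) = 5.1776 kWh/t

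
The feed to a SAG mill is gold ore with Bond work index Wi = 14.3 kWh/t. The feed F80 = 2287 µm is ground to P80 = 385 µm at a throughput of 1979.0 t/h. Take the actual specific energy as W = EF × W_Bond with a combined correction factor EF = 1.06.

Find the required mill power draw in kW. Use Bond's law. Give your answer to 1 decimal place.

P = 9015.5 kW

W = 10·Wi·[P80^(−½) − F80^(−½)]
W = 10·14.3·(1/√385 − 1/√2287) = 10·14.3·(0.030054) = 4.2977 kWh/t
W_actual = 1.06 × 4.2977 = 4.5556 kWh/t
P = W·T = 4.5556·1979.0 = 9015.5 kW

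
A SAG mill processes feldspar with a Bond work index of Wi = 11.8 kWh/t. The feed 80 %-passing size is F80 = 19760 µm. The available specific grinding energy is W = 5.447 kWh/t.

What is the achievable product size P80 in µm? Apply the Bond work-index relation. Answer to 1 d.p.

P80 = 352.3 µm

W = 10 Wi / √P80 − 10 Wi / √F80
1/√P80 = 1/√F80 + W/(10·Wi)
  = 5.4470/(10·11.8) + 1/√19760 = 0.046161 + 0.007114 = 0.053275
P80 = (1/0.053275)² = 18.7706² = 352.33 µm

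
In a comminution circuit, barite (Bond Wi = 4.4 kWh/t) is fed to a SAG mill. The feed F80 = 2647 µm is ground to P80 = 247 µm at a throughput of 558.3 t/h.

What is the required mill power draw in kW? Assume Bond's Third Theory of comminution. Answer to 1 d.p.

W = 10 Wi / √P80 − 10 Wi / √F80
W = 10·4.4·(1/√247 − 1/√2647) = 10·4.4·(0.044192) = 1.9444 kWh/t
Power = W × throughput = 1.9444 kWh/t × 558.3 t/h = 1085.6 kW

P = 1085.6 kW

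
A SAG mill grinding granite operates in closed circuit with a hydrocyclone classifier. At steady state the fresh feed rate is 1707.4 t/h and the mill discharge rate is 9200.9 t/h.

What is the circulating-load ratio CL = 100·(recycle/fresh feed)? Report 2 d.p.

M = F + R at steady state, so:
R = M − F = 9200.9 − 1707.4 = 7493.5 t/h
CL = 100·R/F = 100·7493.5/1707.4 = 438.88 %

CL = 438.88 %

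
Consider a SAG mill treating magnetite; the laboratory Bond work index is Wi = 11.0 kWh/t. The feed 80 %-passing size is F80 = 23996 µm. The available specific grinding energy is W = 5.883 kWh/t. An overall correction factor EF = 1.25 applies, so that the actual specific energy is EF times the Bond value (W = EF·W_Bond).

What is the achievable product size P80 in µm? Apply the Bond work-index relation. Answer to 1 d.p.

P80 = 412.4 µm

W_Bond = 10·Wi·(1/√P₈₀ − 1/√F₈₀)
W_Bond = W / EF = 5.883 / 1.25 = 4.7064 kWh/t
⇒ 1/√P80 = W_Bond/(10·Wi) + 1/√F80
  = 4.7064/(10·11.0) + 1/√23996 = 0.042785 + 0.006456 = 0.049241
P80 = (1/0.049241)² = 20.3083² = 412.43 µm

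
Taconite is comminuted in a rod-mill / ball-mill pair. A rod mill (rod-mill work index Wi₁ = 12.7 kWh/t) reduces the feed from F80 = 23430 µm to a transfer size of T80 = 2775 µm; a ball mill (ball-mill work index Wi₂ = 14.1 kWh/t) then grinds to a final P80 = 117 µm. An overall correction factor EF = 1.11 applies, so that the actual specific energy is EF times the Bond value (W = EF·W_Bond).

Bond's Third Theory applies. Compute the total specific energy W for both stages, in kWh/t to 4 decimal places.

W = 13.2534 kWh/t

W = 10·Wi·[P80^(−½) − F80^(−½)]
Stage 1 (23430→2775 µm, Wi₁=12.7): W₁ = 10·12.7·(0.018983 − 0.006533) = 1.5812 kWh/t
Stage 2 (2775→117 µm, Wi₂=14.1): W₂ = 10·14.1·(0.092450 − 0.018983) = 10.3588 kWh/t
W = W₁ + W₂ = 1.5812 + 10.3588 = 11.9400 kWh/t
With EF = 1.11: W = 11.9400·1.11 = 13.2534 kWh/t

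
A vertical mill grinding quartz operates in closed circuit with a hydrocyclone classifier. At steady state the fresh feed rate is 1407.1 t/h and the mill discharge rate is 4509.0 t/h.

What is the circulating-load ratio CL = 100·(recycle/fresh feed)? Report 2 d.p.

CL = 220.45 %

M = F + R at steady state, so:
R = M − F = 4509.0 − 1407.1 = 3101.9 t/h
CL = 100·R/F = 100·3101.9/1407.1 = 220.45 %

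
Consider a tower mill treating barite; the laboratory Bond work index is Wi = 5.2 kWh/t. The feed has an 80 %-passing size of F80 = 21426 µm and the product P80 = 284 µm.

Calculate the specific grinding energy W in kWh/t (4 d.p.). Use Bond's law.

W = 10 Wi (1/√P80 − 1/√F80)  [Bond]
1/√284 = 0.059339;  1/√21426 = 0.006832
W = 10·5.2·(0.059339 − 0.006832) = 2.7304 kWh/t

W = 2.7304 kWh/t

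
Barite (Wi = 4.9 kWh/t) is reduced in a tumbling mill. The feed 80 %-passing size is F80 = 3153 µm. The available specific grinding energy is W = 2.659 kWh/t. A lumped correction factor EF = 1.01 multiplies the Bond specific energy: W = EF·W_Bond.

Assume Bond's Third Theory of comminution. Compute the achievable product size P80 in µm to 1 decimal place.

W = 10·Wi·(P80^(-½) − F80^(-½))
W_Bond = W / EF = 2.659 / 1.01 = 2.6327 kWh/t
P80^-0.5 = F80^-0.5 + W_Bond/(10 Wi)
  = 2.6327/(10·4.9) + 1/√3153 = 0.053728 + 0.017809 = 0.071537
P80 = (1/0.071537)² = 13.9788² = 195.41 µm

P80 = 195.4 µm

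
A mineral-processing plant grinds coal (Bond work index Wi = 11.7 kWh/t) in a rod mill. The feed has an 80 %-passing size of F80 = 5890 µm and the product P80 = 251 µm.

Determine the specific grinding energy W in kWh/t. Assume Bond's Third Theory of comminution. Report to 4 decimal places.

W = 5.8605 kWh/t

W = 10 Wi (1/√P80 − 1/√F80)  [Bond]
1/√251 = 0.063119;  1/√5890 = 0.013030
W = 10·11.7·(0.063119 − 0.013030) = 5.8605 kWh/t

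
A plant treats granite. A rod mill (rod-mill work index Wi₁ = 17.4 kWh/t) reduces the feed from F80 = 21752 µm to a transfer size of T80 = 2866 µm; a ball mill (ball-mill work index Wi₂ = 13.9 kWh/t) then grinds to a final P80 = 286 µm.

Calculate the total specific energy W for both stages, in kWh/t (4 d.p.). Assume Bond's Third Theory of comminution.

W = 10 Wi / √P80 − 10 Wi / √F80
Stage 1 (21752→2866 µm, Wi₁=17.4): W₁ = 10·17.4·(0.018679 − 0.006780) = 2.0704 kWh/t
Stage 2 (2866→286 µm, Wi₂=13.9): W₂ = 10·13.9·(0.059131 − 0.018679) = 5.6228 kWh/t
W = W₁ + W₂ = 2.0704 + 5.6228 = 7.6932 kWh/t

W = 7.6932 kWh/t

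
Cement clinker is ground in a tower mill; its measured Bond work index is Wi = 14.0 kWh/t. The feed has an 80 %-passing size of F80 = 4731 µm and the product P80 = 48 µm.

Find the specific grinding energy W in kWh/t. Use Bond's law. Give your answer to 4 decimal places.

W = 18.1719 kWh/t

Bond:  W = 10 Wi (1/√P − 1/√F)
1/√48 = 0.144338;  1/√4731 = 0.014539
W = 10·14.0·(0.144338 − 0.014539) = 18.1719 kWh/t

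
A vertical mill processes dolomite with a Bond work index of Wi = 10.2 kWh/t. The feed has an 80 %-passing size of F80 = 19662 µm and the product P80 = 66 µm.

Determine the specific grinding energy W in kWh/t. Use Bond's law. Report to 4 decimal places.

W = 11.8279 kWh/t

W = 10 Wi (P80^-0.5 − F80^-0.5)
1/√66 = 0.123091;  1/√19662 = 0.007132
W = 10·10.2·(0.123091 − 0.007132) = 11.8279 kWh/t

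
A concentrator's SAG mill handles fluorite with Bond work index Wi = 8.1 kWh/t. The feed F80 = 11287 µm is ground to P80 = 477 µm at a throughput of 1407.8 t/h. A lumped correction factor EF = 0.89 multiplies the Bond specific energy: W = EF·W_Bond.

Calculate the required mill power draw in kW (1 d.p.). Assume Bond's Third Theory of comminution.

P = 3691.6 kW

W = 10 Wi / √P80 − 10 Wi / √F80
W = 10·8.1·(1/√477 − 1/√11287) = 10·8.1·(0.036374) = 2.9463 kWh/t
With EF = 0.89: W = 2.9463·0.89 = 2.6222 kWh/t
P_mill = W·ṁ = 2.6222·1407.8 = 3691.6 kW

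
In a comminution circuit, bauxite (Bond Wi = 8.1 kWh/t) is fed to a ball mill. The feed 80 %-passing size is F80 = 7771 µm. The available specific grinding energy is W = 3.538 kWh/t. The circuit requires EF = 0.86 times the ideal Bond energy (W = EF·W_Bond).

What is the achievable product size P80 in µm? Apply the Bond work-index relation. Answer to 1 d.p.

W = 10·Wi·[P80^(−½) − F80^(−½)]
W_Bond = W / EF = 3.538 / 0.86 = 4.1140 kWh/t
P80^-0.5 = F80^-0.5 + W_Bond/(10 Wi)
  = 4.1140/(10·8.1) + 1/√7771 = 0.050790 + 0.011344 = 0.062133
P80 = (1/0.062133)² = 16.0944² = 259.03 µm

P80 = 259.0 µm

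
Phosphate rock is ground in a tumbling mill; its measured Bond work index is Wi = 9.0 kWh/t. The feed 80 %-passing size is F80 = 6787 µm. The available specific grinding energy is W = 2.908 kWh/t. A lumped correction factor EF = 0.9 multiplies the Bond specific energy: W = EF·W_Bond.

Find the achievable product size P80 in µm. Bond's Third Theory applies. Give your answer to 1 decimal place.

P80 = 433.3 µm

W = 10·Wi·[P80^(−½) − F80^(−½)]
W_Bond = W / EF = 2.908 / 0.9 = 3.2311 kWh/t
⇒ 1/√P80 = W_Bond/(10 Wi) + 1/√F80
  = 3.2311/(10·9.0) + 1/√6787 = 0.035901 + 0.012138 = 0.048040
P80 = (1/0.048040)² = 20.8161² = 433.31 µm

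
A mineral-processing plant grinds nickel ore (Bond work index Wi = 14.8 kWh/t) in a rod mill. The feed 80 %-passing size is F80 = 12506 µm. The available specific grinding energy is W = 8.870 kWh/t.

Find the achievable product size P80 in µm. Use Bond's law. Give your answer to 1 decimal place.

P80 = 210.8 µm

W = 10·Wi·(P80^(-½) − F80^(-½))
⇒ 1/√P80 = W/(10·Wi) + 1/√F80
  = 8.8700/(10·14.8) + 1/√12506 = 0.059932 + 0.008942 = 0.068875
P80 = (1/0.068875)² = 14.5191² = 210.81 µm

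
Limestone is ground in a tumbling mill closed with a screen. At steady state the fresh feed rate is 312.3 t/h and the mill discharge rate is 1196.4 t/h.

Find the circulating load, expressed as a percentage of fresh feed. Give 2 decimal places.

CL = 283.09 %

Mill node: discharge = fresh + recycle.
R = M − F = 1196.4 − 312.3 = 884.1 t/h
CL = 100·R/F = 100·884.1/312.3 = 283.09 %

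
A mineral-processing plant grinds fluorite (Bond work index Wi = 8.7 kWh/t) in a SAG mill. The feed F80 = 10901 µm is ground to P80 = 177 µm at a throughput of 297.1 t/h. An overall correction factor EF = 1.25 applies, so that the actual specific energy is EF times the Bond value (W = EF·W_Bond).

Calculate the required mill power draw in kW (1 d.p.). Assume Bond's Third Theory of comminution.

P = 2119.1 kW

Bond:  W = 10 Wi (1/√P − 1/√F)
W = 10·8.7·(1/√177 − 1/√10901) = 10·8.7·(0.065587) = 5.7060 kWh/t
W_actual = 1.25 × 5.7060 = 7.1326 kWh/t
Mill draw = 7.1326 × 297.1 = 2119.1 kW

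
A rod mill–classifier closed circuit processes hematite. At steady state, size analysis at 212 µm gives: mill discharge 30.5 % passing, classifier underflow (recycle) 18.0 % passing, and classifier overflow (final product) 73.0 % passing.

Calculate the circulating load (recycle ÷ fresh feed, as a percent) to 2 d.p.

Two-product formula at 212 µm:
d + r·d = r·u + o → r(d−u) = o−d
r = (73.0 − 30.5)/(30.5 − 18.0) = 42.5/12.5 = 3.4000
CL = 100·r = 340.00 %

CL = 340.00 %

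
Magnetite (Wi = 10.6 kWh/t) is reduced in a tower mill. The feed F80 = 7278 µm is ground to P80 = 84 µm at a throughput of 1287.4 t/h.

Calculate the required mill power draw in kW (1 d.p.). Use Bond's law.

W = 10 Wi (1/√P80 − 1/√F80)  [Bond]
W = 10·10.6·(1/√84 − 1/√7278) = 10·10.6·(0.097387) = 10.3230 kWh/t
Power = W × throughput = 10.3230 kWh/t × 1287.4 t/h = 13289.9 kW

P = 13289.9 kW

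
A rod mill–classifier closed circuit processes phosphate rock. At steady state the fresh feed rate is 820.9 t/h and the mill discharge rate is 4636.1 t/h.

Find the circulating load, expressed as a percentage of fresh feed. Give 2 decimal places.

CL = 464.76 %

Mill node: discharge = fresh + recycle.
R = M − F = 4636.1 − 820.9 = 3815.2 t/h
CL = 100·R/F = 100·3815.2/820.9 = 464.76 %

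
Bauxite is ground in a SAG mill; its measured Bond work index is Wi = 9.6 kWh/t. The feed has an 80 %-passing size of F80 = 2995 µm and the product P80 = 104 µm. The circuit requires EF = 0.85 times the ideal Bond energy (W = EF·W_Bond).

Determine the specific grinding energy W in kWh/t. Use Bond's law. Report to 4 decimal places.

W_Bond = 10·Wi·(1/√P₈₀ − 1/√F₈₀)
1/√104 = 0.098058;  1/√2995 = 0.018273
W = 10·9.6·(0.098058 − 0.018273) = 7.6594 kWh/t
W_actual = 0.85 × 7.6594 = 6.5105 kWh/t

W = 6.5105 kWh/t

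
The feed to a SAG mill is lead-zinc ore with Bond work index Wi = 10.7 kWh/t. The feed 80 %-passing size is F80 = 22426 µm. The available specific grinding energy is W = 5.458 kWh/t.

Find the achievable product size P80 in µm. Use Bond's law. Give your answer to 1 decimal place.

P80 = 300.5 µm

W = 10 Wi (P80^-0.5 − F80^-0.5)
⇒ 1/√P80 = W/(10 Wi) + 1/√F80
  = 5.4580/(10·10.7) + 1/√22426 = 0.051009 + 0.006678 = 0.057687
P80 = (1/0.057687)² = 17.3349² = 300.50 µm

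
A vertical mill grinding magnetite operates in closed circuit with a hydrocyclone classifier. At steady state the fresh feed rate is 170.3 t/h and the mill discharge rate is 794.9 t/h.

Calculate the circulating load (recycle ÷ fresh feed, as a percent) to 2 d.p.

CL = 366.76 %

Steady state: M = F + R.
R = M − F = 794.9 − 170.3 = 624.6 t/h
CL = 100·R/F = 100·624.6/170.3 = 366.76 %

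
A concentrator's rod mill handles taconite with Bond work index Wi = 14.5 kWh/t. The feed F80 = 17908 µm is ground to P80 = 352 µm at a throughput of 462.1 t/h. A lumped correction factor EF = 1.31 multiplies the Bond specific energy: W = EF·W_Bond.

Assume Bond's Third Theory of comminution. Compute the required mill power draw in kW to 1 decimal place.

P = 4022.5 kW

W = 10·Wi·(P80^(-½) − F80^(-½))
W = 10·14.5·(1/√352 − 1/√17908) = 10·14.5·(0.045827) = 6.6450 kWh/t
Apply correction: 6.6450 × 1.31 = 8.7049 kWh/t
Mill draw = 8.7049 × 462.1 = 4022.5 kW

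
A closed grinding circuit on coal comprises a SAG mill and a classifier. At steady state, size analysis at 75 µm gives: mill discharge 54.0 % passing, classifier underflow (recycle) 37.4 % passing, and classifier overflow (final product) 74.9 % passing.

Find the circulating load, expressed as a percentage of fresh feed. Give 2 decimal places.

Two-product formula at 75 µm:
(1+r)·d = r·u + o ⇒ r = (o−d)/(d−u)
r = (74.9 − 54.0)/(54.0 − 37.4) = 20.9/16.6 = 1.2590
CL = 100·r = 125.90 %

CL = 125.90 %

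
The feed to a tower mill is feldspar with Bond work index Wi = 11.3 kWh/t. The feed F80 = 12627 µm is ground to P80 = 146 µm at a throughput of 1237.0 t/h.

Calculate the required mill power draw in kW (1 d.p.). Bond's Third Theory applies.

W = 10·Wi·[P80^(−½) − F80^(−½)]
W = 10·11.3·(1/√146 − 1/√12627) = 10·11.3·(0.073861) = 8.3463 kWh/t
Power = W × throughput = 8.3463 kWh/t × 1237.0 t/h = 10324.4 kW

P = 10324.4 kW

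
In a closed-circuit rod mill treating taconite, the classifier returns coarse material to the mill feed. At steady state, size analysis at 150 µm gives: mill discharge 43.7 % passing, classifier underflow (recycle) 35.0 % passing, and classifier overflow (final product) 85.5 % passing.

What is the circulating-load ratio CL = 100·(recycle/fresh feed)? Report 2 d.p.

Mass balance on the −150 µm fraction:
r = (o − d)/(d − u)
r = (85.5 − 43.7)/(43.7 − 35.0) = 41.8/8.7 = 4.8046
CL = 100·r = 480.46 %

CL = 480.46 %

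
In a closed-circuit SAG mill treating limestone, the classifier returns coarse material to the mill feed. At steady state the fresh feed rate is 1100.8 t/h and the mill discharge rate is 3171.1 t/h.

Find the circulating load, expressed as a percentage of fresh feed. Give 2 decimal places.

Discharge = new feed + return, hence
R = M − F = 3171.1 − 1100.8 = 2070.3 t/h
CL = 100·R/F = 100·2070.3/1100.8 = 188.07 %

CL = 188.07 %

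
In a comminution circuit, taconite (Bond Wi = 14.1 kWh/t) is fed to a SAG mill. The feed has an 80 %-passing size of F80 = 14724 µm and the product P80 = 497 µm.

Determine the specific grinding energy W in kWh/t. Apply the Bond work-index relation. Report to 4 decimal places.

W = 10 Wi (P80^-0.5 − F80^-0.5)
1/√497 = 0.044856;  1/√14724 = 0.008241
W = 10·14.1·(0.044856 − 0.008241) = 5.1627 kWh/t

W = 5.1627 kWh/t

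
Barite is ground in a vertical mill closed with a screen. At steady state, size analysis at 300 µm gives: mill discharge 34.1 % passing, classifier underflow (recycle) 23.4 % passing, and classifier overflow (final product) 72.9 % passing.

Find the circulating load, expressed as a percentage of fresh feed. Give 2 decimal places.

CL = 362.62 %

Balance %-passing 300 µm (r = R/F):
d + r·d = r·u + o → r(d−u) = o−d
r = (72.9 − 34.1)/(34.1 − 23.4) = 38.8/10.7 = 3.6262
CL = 100·r = 362.62 %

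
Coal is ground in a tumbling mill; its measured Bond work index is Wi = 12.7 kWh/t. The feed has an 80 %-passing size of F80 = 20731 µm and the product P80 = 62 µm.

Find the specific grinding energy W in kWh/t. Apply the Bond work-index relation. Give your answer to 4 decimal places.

W = 15.2470 kWh/t

W = 10·Wi·(P80^(-½) − F80^(-½))
1/√62 = 0.127000;  1/√20731 = 0.006945
W = 10·12.7·(0.127000 − 0.006945) = 15.2470 kWh/t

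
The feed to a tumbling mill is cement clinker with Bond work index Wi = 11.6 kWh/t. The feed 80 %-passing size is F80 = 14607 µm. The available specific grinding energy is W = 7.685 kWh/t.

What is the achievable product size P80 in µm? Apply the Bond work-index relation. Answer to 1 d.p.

W = 10·Wi·(P80^(-½) − F80^(-½))
1/√P80 = 1/√F80 + W/(10·Wi)
  = 7.6850/(10·11.6) + 1/√14607 = 0.066250 + 0.008274 = 0.074524
P80 = (1/0.074524)² = 13.4185² = 180.06 µm

P80 = 180.1 µm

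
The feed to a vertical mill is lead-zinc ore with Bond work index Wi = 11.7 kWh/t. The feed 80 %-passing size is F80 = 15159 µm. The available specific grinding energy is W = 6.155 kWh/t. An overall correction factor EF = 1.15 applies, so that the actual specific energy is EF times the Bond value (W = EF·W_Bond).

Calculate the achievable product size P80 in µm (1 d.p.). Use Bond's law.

W_Bond = 10·Wi·(1/√P₈₀ − 1/√F₈₀)
W_Bond = W / EF = 6.155 / 1.15 = 5.3522 kWh/t
⇒ 1/√P80 = W_Bond/(10·Wi) + 1/√F80
  = 5.3522/(10·11.7) + 1/√15159 = 0.045745 + 0.008122 = 0.053867
P80 = (1/0.053867)² = 18.5642² = 344.63 µm

P80 = 344.6 µm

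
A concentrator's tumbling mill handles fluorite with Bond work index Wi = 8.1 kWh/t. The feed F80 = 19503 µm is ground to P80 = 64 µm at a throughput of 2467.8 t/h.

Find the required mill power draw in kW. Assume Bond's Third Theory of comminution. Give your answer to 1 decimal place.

W = 10·Wi·(P80^(-½) − F80^(-½))
W = 10·8.1·(1/√64 − 1/√19503) = 10·8.1·(0.117839) = 9.5450 kWh/t
Power = W × throughput = 9.5450 kWh/t × 2467.8 t/h = 23555.1 kW

P = 23555.1 kW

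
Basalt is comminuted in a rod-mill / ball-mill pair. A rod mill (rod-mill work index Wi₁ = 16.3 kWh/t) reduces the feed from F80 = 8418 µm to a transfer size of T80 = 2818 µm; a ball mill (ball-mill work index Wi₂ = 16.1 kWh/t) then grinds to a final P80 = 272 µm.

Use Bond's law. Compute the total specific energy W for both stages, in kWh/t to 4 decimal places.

W = 8.0232 kWh/t

W = 10·Wi·(P80^(-½) − F80^(-½))
Stage 1 (8418→2818 µm, Wi₁=16.3): W₁ = 10·16.3·(0.018838 − 0.010899) = 1.2940 kWh/t
Stage 2 (2818→272 µm, Wi₂=16.1): W₂ = 10·16.1·(0.060634 − 0.018838) = 6.7292 kWh/t
W = W₁ + W₂ = 1.2940 + 6.7292 = 8.0232 kWh/t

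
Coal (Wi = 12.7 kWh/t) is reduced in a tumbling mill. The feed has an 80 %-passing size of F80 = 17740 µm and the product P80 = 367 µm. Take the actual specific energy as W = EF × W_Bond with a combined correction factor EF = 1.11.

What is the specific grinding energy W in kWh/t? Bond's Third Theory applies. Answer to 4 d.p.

W = 10·Wi·[P80^(−½) − F80^(−½)]
1/√367 = 0.052200;  1/√17740 = 0.007508
W = 10·12.7·(0.052200 − 0.007508) = 5.6758 kWh/t
Apply correction: 5.6758 × 1.11 = 6.3002 kWh/t

W = 6.3002 kWh/t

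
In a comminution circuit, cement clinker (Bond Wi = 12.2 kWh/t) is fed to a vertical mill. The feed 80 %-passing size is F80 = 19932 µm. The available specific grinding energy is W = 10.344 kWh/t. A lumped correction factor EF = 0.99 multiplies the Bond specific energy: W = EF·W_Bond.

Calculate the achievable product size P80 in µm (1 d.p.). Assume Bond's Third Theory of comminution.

P80 = 116.3 µm

Bond:  W = 10 Wi (1/√P − 1/√F)
W_Bond = W / EF = 10.344 / 0.99 = 10.4485 kWh/t
⇒ 1/√P80 = W_Bond/(10·Wi) + 1/√F80
  = 10.4485/(10·12.2) + 1/√19932 = 0.085643 + 0.007083 = 0.092726
P80 = (1/0.092726)² = 10.7844² = 116.30 µm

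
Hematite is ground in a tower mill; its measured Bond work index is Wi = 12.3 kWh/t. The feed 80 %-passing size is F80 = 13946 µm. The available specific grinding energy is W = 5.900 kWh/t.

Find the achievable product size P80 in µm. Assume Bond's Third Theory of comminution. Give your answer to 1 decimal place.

W = 10·Wi·(P80^(-½) − F80^(-½))
⇒ 1/√P80 = W/(10 Wi) + 1/√F80
  = 5.9000/(10·12.3) + 1/√13946 = 0.047967 + 0.008468 = 0.056435
P80 = (1/0.056435)² = 17.7194² = 313.98 µm

P80 = 314.0 µm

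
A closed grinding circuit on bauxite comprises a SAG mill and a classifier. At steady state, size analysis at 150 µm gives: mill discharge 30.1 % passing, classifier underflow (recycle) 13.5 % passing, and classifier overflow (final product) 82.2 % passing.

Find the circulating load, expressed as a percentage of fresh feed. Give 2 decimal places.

CL = 313.86 %

Classifier node, passing 150 µm:
d + r·d = r·u + o → r(d−u) = o−d
r = (82.2 − 30.1)/(30.1 − 13.5) = 52.1/16.6 = 3.1386
CL = 100·r = 313.86 %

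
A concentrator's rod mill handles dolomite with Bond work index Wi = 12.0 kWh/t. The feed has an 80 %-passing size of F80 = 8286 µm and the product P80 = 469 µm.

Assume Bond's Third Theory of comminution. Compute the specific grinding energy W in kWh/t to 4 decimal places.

W = 4.2228 kWh/t

W = 10·Wi·[P80^(−½) − F80^(−½)]
1/√469 = 0.046176;  1/√8286 = 0.010986
W = 10·12.0·(0.046176 − 0.010986) = 4.2228 kWh/t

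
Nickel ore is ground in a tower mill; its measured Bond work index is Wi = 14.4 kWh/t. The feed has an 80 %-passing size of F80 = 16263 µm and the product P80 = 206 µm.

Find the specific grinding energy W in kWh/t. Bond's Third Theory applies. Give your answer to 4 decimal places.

W = 10·Wi·[P80^(−½) − F80^(−½)]
1/√206 = 0.069673;  1/√16263 = 0.007842
W = 10·14.4·(0.069673 − 0.007842) = 8.9038 kWh/t

W = 8.9038 kWh/t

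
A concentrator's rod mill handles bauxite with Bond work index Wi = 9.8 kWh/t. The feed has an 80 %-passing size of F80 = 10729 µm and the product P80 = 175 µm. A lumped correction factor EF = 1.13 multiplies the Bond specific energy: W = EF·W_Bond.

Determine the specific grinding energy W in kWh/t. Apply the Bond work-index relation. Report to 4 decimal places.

W = 7.3020 kWh/t

Bond: W = 10·Wi·(1/√P80 − 1/√F80)
1/√175 = 0.075593;  1/√10729 = 0.009654
W = 10·9.8·(0.075593 − 0.009654) = 6.4620 kWh/t
With EF = 1.13: W = 6.4620·1.13 = 7.3020 kWh/t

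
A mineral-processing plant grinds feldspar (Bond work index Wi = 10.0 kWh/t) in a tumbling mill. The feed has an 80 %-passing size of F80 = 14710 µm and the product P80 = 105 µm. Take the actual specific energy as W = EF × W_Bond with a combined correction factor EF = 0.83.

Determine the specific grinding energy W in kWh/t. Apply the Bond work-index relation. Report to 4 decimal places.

W = 7.4156 kWh/t

Bond: W = 10·Wi·(1/√P80 − 1/√F80)
1/√105 = 0.097590;  1/√14710 = 0.008245
W = 10·10.0·(0.097590 − 0.008245) = 8.9345 kWh/t
W_actual = 0.83 × 8.9345 = 7.4156 kWh/t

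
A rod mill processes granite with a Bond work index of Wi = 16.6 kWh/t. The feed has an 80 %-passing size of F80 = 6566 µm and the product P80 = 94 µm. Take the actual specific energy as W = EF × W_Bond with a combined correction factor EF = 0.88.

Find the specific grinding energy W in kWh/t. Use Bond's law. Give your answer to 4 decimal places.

W = 10·Wi·(P80^(-½) − F80^(-½))
1/√94 = 0.103142;  1/√6566 = 0.012341
W = 10·16.6·(0.103142 − 0.012341) = 15.0730 kWh/t
With EF = 0.88: W = 15.0730·0.88 = 13.2642 kWh/t

W = 13.2642 kWh/t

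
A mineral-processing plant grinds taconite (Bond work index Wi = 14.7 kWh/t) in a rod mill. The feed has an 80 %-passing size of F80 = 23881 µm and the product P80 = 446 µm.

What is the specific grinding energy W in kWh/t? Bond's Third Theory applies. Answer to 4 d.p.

W = 6.0094 kWh/t

W = 10 Wi (P80^-0.5 − F80^-0.5)
1/√446 = 0.047351;  1/√23881 = 0.006471
W = 10·14.7·(0.047351 − 0.006471) = 6.0094 kWh/t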